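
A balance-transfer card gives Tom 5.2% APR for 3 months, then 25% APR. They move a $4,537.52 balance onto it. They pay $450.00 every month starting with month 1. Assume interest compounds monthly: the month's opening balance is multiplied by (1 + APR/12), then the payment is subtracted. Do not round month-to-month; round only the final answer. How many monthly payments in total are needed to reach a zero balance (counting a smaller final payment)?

Promo months 1–3 at r₀ = 5.2%/12 = 0.00433333; months 4+ at r₁ = 25%/12 = 0.0208333.
After month 3: iterate B ← B·(1+r₀) − $450.00 for 3 months → $3,240.91.
Then at r₁ with $450.00/mo: n₂ = −ln(1 − r₁·B/P)/ln(1+r₁) ≈ 7.88 → 8 more payments.

11 months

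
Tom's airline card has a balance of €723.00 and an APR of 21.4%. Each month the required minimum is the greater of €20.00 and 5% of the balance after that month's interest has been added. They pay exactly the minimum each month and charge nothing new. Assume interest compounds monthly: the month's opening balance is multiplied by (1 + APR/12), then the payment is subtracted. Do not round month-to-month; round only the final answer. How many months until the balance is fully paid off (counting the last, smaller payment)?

43 months

Monthly rate r = 21.4%/12 = 1.78333% = 0.0178333.
While 5% of the post-interest balance exceeds €20.00, each month B ← (B·(1+r))·(1 − 0.05), i.e. B shrinks by the factor (1+r)·0.95 = 0.96694.
This holds for months 1–19. Entering month 20 the balance is €381.72; 5% of the post-interest balance is now below €20.00, so the flat €20.00 minimum applies from here.
From month 20 a fixed €20.00 at rate r clears €381.72 in 24 more payments. Total: 19 + 24 = 43 months.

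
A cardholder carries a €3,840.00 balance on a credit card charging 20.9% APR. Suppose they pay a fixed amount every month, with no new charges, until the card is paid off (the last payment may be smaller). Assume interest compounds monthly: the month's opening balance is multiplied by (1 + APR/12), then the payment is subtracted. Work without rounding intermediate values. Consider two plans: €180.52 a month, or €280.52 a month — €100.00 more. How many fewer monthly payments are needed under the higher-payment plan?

11 fewer payments

Monthly rate r = 20.9%/12 = 1.74167% = 0.0174167.
At €180.52/mo: n = ⌈−ln(1 − rB₀/P)/ln(1+r)⌉ = 27 payments (last €145.26); total interest = total paid − €3,840.00 = €998.78.
At €280.52/mo: 16 payments (last €217.34); total interest €585.14.
Payments saved = 27 − 16 = 11.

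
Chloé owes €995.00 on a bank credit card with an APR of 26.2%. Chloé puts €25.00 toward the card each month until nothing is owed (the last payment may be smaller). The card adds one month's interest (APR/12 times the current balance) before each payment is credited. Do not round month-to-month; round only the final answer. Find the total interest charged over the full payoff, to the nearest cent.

€1,357.40

Monthly rate r = 26.2%/12 = 2.18333% = 0.0218333.
Payoff takes n = ⌈−ln(1 − rB₀/P)/ln(1+r)⌉ = ⌈94.095⌉ = 95 payments; the last is €2.40.
Total paid = 94·€25.00 + €2.40 = €2,352.40.
Total interest = total paid − principal = €2,352.40 − €995.00 = €1,357.40.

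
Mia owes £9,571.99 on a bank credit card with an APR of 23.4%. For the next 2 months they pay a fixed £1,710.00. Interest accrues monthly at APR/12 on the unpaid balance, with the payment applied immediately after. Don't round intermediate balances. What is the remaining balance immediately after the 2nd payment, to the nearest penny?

Monthly rate r = 23.4%/12 = 1.95% = 0.0195.
Each month: B ← B·(1+r) − £1,710.00.
Month 1: interest £186.65; balance after payment £8,048.64.
Month 2: interest £156.95; balance after payment £6,495.59.

£6,495.59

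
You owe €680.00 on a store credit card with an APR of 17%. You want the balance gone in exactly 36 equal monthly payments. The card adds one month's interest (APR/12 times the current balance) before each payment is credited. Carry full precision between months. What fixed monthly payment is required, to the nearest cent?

Monthly rate r = 17%/12 = 1.41667% = 0.0141667.
Level-payment amortization: P = B₀·r / (1 − (1+r)^(−n)) = 680.00·0.0141667 / (1 − 1.01417^(−36)).
Denominator 1 − (1+r)^(−36) = 0.397351553.
P = 9.63333 / 0.397351553 ≈ 24.24.

€24.24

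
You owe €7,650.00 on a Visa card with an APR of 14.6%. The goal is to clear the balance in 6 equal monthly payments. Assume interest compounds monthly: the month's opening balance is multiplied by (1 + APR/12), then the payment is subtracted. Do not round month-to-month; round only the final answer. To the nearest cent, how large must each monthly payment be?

€1,329.84

Monthly rate r = 14.6%/12 = 1.21667% = 0.0121667.
Level-payment amortization: P = B₀·r / (1 − (1+r)^(−n)) = 7650.00·0.0121667 / (1 − 1.01217^(−6)).
Denominator 1 − (1+r)^(−6) = 0.0699895777.
P = 93.075 / 0.0699895777 ≈ 1329.84.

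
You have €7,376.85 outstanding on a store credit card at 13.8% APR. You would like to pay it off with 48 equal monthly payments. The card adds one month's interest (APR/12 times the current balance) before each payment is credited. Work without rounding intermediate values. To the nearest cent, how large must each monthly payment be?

€200.84

Monthly rate r = 13.8%/12 = 1.15% = 0.0115.
Level-payment amortization: P = B₀·r / (1 − (1+r)^(−n)) = 7376.85·0.0115 / (1 − 1.0115^(−48)).
Denominator 1 − (1+r)^(−48) = 0.422386388.
P = 84.8338 / 0.422386388 ≈ 200.84.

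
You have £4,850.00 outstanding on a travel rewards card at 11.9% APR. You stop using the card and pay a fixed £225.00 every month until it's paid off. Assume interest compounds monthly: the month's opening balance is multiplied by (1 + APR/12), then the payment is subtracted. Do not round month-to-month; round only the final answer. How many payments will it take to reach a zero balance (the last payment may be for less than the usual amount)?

Monthly rate r = 11.9%/12 = 0.991667% = 0.00991667.
Recurrence: B ← B·(1+r) − £225.00.
Month 1: interest £48.10; balance after payment £4,673.10.
Month 2: interest £46.34; balance after payment £4,494.44.
Closed form: n = −ln(1 − rB₀/P)/ln(1+r) = −ln(0.78624)/ln(1.00992) ≈ 24.371, so the balance reaches zero during payment 25.

25 months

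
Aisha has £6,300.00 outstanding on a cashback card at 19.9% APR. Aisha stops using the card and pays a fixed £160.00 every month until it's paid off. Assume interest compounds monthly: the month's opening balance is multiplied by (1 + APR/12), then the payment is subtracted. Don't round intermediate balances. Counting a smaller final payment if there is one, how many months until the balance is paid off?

Monthly rate r = 19.9%/12 = 1.65833% = 0.0165833.
Recurrence: B ← B·(1+r) − £160.00.
Month 1: interest £104.47; balance after payment £6,244.48.
Month 2: interest £103.55; balance after payment £6,188.03.
Closed form: n = −ln(1 − rB₀/P)/ln(1+r) = −ln(0.34703)/ln(1.01658) ≈ 64.347, so the balance reaches zero during payment 65.

65 payments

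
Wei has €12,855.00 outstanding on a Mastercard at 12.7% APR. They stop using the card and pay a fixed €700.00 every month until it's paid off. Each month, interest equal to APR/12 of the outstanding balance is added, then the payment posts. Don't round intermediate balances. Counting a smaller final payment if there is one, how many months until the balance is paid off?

Monthly rate r = 12.7%/12 = 1.05833% = 0.0105833.
Recurrence: B ← B·(1+r) − €700.00.
Month 1: interest €136.05; balance after payment €12,291.05.
Month 2: interest €130.08; balance after payment €11,721.13.
Closed form: n = −ln(1 − rB₀/P)/ln(1+r) = −ln(0.80564)/ln(1.01058) ≈ 20.528, so the balance reaches zero during payment 21.

21 months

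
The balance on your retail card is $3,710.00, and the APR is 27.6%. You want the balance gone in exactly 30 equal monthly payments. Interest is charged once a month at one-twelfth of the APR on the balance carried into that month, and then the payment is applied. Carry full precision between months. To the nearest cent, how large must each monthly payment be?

Monthly rate r = 27.6%/12 = 2.3% = 0.023.
Level-payment amortization: P = B₀·r / (1 − (1+r)^(−n)) = 3710.00·0.023 / (1 − 1.023^(−30)).
Denominator 1 − (1+r)^(−30) = 0.49448856.
P = 85.33 / 0.49448856 ≈ 172.56.

$172.56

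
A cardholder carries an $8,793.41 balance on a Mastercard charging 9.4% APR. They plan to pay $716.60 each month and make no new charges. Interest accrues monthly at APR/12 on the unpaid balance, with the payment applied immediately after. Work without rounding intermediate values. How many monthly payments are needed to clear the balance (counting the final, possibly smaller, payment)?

13 payments

Monthly rate r = 9.4%/12 = 0.783333% = 0.00783333.
Recurrence: B ← B·(1+r) − $716.60.
Month 1: interest $68.88; balance after payment $8,145.69.
Month 2: interest $63.81; balance after payment $7,492.90.
Closed form: n = −ln(1 − rB₀/P)/ln(1+r) = −ln(0.90388)/ln(1.00783) ≈ 12.952, so the balance reaches zero during payment 13.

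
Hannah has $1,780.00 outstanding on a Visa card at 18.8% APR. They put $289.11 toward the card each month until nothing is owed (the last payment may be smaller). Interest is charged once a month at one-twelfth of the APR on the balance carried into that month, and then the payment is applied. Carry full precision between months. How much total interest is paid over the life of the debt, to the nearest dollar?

$107

Monthly rate r = 18.8%/12 = 1.56667% = 0.0156667.
Payoff takes n = ⌈−ln(1 − rB₀/P)/ln(1+r)⌉ = ⌈6.525⌉ = 7 payments; the last is $152.32.
Total paid = 6·$289.11 + $152.32 = $1,886.98.
Total interest = total paid − principal = $1,886.98 − $1,780.00 = $106.98.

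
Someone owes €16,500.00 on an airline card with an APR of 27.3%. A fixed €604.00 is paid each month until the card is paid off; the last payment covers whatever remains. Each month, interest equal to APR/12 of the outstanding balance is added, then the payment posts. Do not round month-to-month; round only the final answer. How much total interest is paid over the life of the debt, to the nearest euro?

€9,586

Monthly rate r = 27.3%/12 = 2.275% = 0.02275.
Payoff takes n = ⌈−ln(1 − rB₀/P)/ln(1+r)⌉ = ⌈43.187⌉ = 44 payments; the last is €113.88.
Total paid = 43·€604.00 + €113.88 = €26,085.88.
Total interest = total paid − principal = €26,085.88 − €16,500.00 = €9,585.88.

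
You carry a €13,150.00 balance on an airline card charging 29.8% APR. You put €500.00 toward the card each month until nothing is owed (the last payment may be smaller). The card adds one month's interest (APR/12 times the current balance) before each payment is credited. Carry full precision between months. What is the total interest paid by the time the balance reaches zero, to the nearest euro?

Monthly rate r = 29.8%/12 = 2.48333% = 0.0248333.
Payoff takes n = ⌈−ln(1 − rB₀/P)/ln(1+r)⌉ = ⌈43.162⌉ = 44 payments; the last is €81.90.
Total paid = 43·€500.00 + €81.90 = €21,581.90.
Total interest = total paid − principal = €21,581.90 − €13,150.00 = €8,431.90.

€8,432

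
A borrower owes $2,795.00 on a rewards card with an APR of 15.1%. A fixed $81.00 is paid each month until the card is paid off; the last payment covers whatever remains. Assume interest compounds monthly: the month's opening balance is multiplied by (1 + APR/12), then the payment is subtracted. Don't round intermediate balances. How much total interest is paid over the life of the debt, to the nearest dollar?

$894

Monthly rate r = 15.1%/12 = 1.25833% = 0.0125833.
Payoff takes n = ⌈−ln(1 − rB₀/P)/ln(1+r)⌉ = ⌈45.544⌉ = 46 payments; the last is $44.19.
Total paid = 45·$81.00 + $44.19 = $3,689.19.
Total interest = total paid − principal = $3,689.19 − $2,795.00 = $894.19.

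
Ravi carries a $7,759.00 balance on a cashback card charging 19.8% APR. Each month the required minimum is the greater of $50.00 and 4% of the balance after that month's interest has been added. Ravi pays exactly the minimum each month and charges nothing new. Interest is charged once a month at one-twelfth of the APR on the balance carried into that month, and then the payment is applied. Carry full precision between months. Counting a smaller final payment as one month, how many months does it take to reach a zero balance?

108 months

Monthly rate r = 19.8%/12 = 1.65% = 0.0165.
While 4% of the post-interest balance exceeds $50.00, each month B ← (B·(1+r))·(1 − 0.04), i.e. B shrinks by the factor (1+r)·0.96 = 0.97584.
This holds for months 1–76. Entering month 77 the balance is $1,209.43; 4% of the post-interest balance is now below $50.00, so the flat $50.00 minimum applies from here.
From month 77 a fixed $50.00 at rate r clears $1,209.43 in 32 more payments. Total: 76 + 32 = 108 months.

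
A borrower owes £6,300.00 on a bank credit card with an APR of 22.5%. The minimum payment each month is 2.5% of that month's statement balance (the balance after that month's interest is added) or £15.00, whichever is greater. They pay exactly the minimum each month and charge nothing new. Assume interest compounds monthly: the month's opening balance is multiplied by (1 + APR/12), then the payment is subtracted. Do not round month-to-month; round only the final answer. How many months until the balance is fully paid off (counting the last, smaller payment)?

424 months

Monthly rate r = 22.5%/12 = 1.875% = 0.01875.
While 2.5% of the post-interest balance exceeds £15.00, each month B ← (B·(1+r))·(1 − 0.025), i.e. B shrinks by the factor (1+r)·0.975 = 0.99328.
This holds for months 1–352. Entering month 353 the balance is £587.18; 2.5% of the post-interest balance is now below £15.00, so the flat £15.00 minimum applies from here.
From month 353 a fixed £15.00 at rate r clears £587.18 in 72 more payments. Total: 352 + 72 = 424 months.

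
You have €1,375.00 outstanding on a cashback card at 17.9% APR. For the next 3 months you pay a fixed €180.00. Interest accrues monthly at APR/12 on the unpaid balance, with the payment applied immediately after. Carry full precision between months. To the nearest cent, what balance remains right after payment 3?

Monthly rate r = 17.9%/12 = 1.49167% = 0.0149167.
Each month: B ← B·(1+r) − €180.00.
Month 1: interest €20.51; balance after payment €1,215.51.
Month 2: interest €18.13; balance after payment €1,053.64.
Month 3: interest €15.72; balance after payment €889.36.

€889.36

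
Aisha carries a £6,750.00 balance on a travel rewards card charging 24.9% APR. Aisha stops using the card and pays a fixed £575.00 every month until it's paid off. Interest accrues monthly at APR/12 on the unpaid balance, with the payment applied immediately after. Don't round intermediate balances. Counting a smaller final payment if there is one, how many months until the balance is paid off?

Monthly rate r = 24.9%/12 = 2.075% = 0.02075.
Recurrence: B ← B·(1+r) − £575.00.
Month 1: interest £140.06; balance after payment £6,315.06.
Month 2: interest £131.04; balance after payment £5,871.10.
Closed form: n = −ln(1 − rB₀/P)/ln(1+r) = −ln(0.75641)/ln(1.02075) ≈ 13.593, so the balance reaches zero during payment 14.

14 payments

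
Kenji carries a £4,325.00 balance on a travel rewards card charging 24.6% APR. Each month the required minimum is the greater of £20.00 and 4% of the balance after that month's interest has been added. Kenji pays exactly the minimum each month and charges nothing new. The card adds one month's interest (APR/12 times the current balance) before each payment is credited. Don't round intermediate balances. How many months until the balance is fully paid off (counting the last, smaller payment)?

141 months

Monthly rate r = 24.6%/12 = 2.05% = 0.0205.
While 4% of the post-interest balance exceeds £20.00, each month B ← (B·(1+r))·(1 − 0.04), i.e. B shrinks by the factor (1+r)·0.96 = 0.97968.
This holds for months 1–107. Entering month 108 the balance is £480.84; 4% of the post-interest balance is now below £20.00, so the flat £20.00 minimum applies from here.
From month 108 a fixed £20.00 at rate r clears £480.84 in 34 more payments. Total: 107 + 34 = 141 months.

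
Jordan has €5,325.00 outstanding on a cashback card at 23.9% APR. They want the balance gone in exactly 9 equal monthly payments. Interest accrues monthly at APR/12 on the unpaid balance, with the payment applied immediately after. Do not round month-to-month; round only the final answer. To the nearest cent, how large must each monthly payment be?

Monthly rate r = 23.9%/12 = 1.99167% = 0.0199167.
Level-payment amortization: P = B₀·r / (1 − (1+r)^(−n)) = 5325.00·0.0199167 / (1 − 1.01992^(−9)).
Denominator 1 − (1+r)^(−9) = 0.162629221.
P = 106.056 / 0.162629221 ≈ 652.14.

€652.14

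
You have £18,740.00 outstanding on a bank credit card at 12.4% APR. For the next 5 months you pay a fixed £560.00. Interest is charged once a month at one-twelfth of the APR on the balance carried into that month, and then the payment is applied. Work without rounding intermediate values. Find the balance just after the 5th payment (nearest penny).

Monthly rate r = 12.4%/12 = 1.03333% = 0.0103333.
Each month: B ← B·(1+r) − £560.00.
Month 1: interest £193.65; balance after payment £18,373.65.
Month 2: interest £189.86; balance after payment £18,003.51.
Month 3: interest £186.04; balance after payment £17,629.54.
Month 4: interest £182.17; balance after payment £17,251.72.
Month 5: interest £178.27; balance after payment £16,869.98.

£16,869.98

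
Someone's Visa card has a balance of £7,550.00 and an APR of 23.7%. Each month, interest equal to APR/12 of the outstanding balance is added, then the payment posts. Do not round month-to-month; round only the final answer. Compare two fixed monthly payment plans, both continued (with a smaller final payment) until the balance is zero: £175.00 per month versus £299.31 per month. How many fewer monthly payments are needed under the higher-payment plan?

62 fewer payments

Monthly rate r = 23.7%/12 = 1.975% = 0.01975.
At £175.00/mo: n = ⌈−ln(1 − rB₀/P)/ln(1+r)⌉ = 98 payments (last £125.16); total interest = total paid − £7,550.00 = £9,550.16.
At £299.31/mo: 36 payments (last £77.33); total interest £3,003.18.
Payments saved = 98 − 36 = 62.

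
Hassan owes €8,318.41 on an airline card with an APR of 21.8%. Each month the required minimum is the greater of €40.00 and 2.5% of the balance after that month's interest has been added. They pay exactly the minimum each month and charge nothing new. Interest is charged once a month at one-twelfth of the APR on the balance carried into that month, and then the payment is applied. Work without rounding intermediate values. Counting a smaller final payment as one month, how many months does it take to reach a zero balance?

Monthly rate r = 21.8%/12 = 1.81667% = 0.0181667.
While 2.5% of the post-interest balance exceeds €40.00, each month B ← (B·(1+r))·(1 − 0.025), i.e. B shrinks by the factor (1+r)·0.975 = 0.99271.
This holds for months 1–228. Entering month 229 the balance is €1,569.63; 2.5% of the post-interest balance is now below €40.00, so the flat €40.00 minimum applies from here.
From month 229 a fixed €40.00 at rate r clears €1,569.63 in 70 more payments. Total: 228 + 70 = 298 months.

298 months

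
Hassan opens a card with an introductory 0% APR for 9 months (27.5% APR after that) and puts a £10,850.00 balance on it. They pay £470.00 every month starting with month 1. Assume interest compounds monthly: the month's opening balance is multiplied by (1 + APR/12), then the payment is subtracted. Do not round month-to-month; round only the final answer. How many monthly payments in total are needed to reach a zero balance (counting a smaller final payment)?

27 months

Promo months 1–9 at r₀ = 0%/12 = 0; months 10+ at r₁ = 27.5%/12 = 0.0229167.
After month 9 (no interest yet): B = £10,850.00 − 9·£470.00 = £6,620.00.
Then at r₁ with £470.00/mo: n₂ = −ln(1 − r₁·B/P)/ln(1+r₁) ≈ 17.20 → 18 more payments.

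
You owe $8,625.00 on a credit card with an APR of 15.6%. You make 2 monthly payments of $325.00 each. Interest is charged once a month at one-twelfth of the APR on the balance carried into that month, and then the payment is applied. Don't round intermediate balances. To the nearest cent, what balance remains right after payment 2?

Monthly rate r = 15.6%/12 = 1.3% = 0.013.
Each month: B ← B·(1+r) − $325.00.
Month 1: interest $112.12; balance after payment $8,412.12.
Month 2: interest $109.36; balance after payment $8,196.48.

$8,196.48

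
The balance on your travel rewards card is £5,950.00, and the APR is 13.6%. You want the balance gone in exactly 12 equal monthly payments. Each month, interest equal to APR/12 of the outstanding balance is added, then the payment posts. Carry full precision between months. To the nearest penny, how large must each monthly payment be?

£533.11

Monthly rate r = 13.6%/12 = 1.13333% = 0.0113333.
Level-payment amortization: P = B₀·r / (1 − (1+r)^(−n)) = 5950.00·0.0113333 / (1 − 1.01133^(−12)).
Denominator 1 − (1+r)^(−12) = 0.126489481.
P = 67.4333 / 0.126489481 ≈ 533.11.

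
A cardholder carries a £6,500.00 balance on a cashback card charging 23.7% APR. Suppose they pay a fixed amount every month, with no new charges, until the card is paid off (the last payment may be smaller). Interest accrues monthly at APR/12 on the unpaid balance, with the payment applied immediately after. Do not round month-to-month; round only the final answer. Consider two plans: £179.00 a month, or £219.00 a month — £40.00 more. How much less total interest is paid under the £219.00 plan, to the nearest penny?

Monthly rate r = 23.7%/12 = 1.975% = 0.01975.
At £179.00/mo: n = ⌈−ln(1 − rB₀/P)/ln(1+r)⌉ = 65 payments (last £103.49); total interest = total paid − £6,500.00 = £5,059.49.
At £219.00/mo: 46 payments (last £25.46); total interest £3,380.46.
Interest saved = £5,059.49 − £3,380.46 = £1,679.03.

£1,679.03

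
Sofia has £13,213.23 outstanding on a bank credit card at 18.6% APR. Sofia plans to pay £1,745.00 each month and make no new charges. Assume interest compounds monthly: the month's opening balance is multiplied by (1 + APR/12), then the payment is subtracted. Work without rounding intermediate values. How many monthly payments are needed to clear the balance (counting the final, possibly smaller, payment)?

Monthly rate r = 18.6%/12 = 1.55% = 0.0155.
Recurrence: B ← B·(1+r) − £1,745.00.
Month 1: interest £204.81; balance after payment £11,673.04.
Month 2: interest £180.93; balance after payment £10,108.97.
Closed form: n = −ln(1 − rB₀/P)/ln(1+r) = −ln(0.88263)/ln(1.0155) ≈ 8.117, so the balance reaches zero during payment 9.

9 payments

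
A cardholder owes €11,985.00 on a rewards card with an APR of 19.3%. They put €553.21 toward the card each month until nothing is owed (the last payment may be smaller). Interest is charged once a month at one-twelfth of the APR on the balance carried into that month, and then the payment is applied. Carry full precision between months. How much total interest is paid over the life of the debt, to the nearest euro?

€2,869

Monthly rate r = 19.3%/12 = 1.60833% = 0.0160833.
Payoff takes n = ⌈−ln(1 − rB₀/P)/ln(1+r)⌉ = ⌈26.849⌉ = 27 payments; the last is €470.08.
Total paid = 26·€553.21 + €470.08 = €14,853.54.
Total interest = total paid − principal = €14,853.54 − €11,985.00 = €2,868.54.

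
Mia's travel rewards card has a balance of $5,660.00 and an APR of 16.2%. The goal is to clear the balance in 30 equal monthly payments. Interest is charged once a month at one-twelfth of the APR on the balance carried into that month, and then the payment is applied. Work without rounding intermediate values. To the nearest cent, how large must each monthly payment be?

$230.70

Monthly rate r = 16.2%/12 = 1.35% = 0.0135.
Level-payment amortization: P = B₀·r / (1 − (1+r)^(−n)) = 5660.00·0.0135 / (1 − 1.0135^(−30)).
Denominator 1 − (1+r)^(−30) = 0.331213637.
P = 76.41 / 0.331213637 ≈ 230.70.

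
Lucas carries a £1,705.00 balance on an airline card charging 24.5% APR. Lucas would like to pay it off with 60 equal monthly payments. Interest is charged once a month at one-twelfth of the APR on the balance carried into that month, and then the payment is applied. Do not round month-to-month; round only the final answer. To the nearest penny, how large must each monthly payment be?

Monthly rate r = 24.5%/12 = 2.04167% = 0.0204167.
Level-payment amortization: P = B₀·r / (1 − (1+r)^(−n)) = 1705.00·0.0204167 / (1 − 1.02042^(−60)).
Denominator 1 − (1+r)^(−60) = 0.702595596.
P = 34.8104 / 0.702595596 ≈ 49.55.

£49.55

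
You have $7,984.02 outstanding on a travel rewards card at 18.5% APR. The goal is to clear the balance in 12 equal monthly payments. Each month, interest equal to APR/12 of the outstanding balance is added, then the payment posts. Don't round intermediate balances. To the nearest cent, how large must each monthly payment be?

Monthly rate r = 18.5%/12 = 1.54167% = 0.0154167.
Level-payment amortization: P = B₀·r / (1 − (1+r)^(−n)) = 7984.02·0.0154167 / (1 − 1.01542^(−12)).
Denominator 1 − (1+r)^(−12) = 0.16772174.
P = 123.087 / 0.16772174 ≈ 733.88.

$733.88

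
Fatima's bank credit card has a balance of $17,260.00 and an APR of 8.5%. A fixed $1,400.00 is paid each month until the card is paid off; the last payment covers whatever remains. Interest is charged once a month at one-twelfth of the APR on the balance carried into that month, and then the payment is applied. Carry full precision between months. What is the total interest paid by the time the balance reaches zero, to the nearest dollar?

$865

Monthly rate r = 8.5%/12 = 0.708333% = 0.00708333.
Payoff takes n = ⌈−ln(1 − rB₀/P)/ln(1+r)⌉ = ⌈12.946⌉ = 13 payments; the last is $1,324.74.
Total paid = 12·$1,400.00 + $1,324.74 = $18,124.74.
Total interest = total paid − principal = $18,124.74 − $17,260.00 = $864.74.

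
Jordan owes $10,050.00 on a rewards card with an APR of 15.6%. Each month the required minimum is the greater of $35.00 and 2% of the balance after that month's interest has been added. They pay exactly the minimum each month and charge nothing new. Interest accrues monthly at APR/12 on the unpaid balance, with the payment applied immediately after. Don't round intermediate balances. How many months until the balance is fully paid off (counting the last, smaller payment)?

Monthly rate r = 15.6%/12 = 1.3% = 0.013.
While 2% of the post-interest balance exceeds $35.00, each month B ← (B·(1+r))·(1 − 0.02), i.e. B shrinks by the factor (1+r)·0.98 = 0.99274.
This holds for months 1–242. Entering month 243 the balance is $1,723.31; 2% of the post-interest balance is now below $35.00, so the flat $35.00 minimum applies from here.
From month 243 a fixed $35.00 at rate r clears $1,723.31 in 80 more payments. Total: 242 + 80 = 322 months.

322 months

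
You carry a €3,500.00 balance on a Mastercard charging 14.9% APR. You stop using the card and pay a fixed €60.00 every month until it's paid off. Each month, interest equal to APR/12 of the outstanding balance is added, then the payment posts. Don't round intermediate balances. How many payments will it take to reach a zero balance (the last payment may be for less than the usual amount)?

105 months

Monthly rate r = 14.9%/12 = 1.24167% = 0.0124167.
Recurrence: B ← B·(1+r) − €60.00.
Month 1: interest €43.46; balance after payment €3,483.46.
Month 2: interest €43.25; balance after payment €3,466.71.
Closed form: n = −ln(1 − rB₀/P)/ln(1+r) = −ln(0.27569)/ln(1.01242) ≈ 104.412, so the balance reaches zero during payment 105.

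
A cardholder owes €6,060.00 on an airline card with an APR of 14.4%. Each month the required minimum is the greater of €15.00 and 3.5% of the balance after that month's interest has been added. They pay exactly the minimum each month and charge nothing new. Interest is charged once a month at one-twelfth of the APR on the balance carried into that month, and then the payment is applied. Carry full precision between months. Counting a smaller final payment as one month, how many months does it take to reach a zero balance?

Monthly rate r = 14.4%/12 = 1.2% = 0.012.
While 3.5% of the post-interest balance exceeds €15.00, each month B ← (B·(1+r))·(1 − 0.035), i.e. B shrinks by the factor (1+r)·0.965 = 0.97658.
This holds for months 1–113. Entering month 114 the balance is €416.35; 3.5% of the post-interest balance is now below €15.00, so the flat €15.00 minimum applies from here.
From month 114 a fixed €15.00 at rate r clears €416.35 in 34 more payments. Total: 113 + 34 = 147 months.

147 months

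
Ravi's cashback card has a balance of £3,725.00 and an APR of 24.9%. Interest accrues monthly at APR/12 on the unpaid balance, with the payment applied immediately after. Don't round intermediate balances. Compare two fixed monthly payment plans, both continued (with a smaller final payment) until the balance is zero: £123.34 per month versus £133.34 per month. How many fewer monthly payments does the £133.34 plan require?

Monthly rate r = 24.9%/12 = 2.075% = 0.02075.
At £123.34/mo: n = ⌈−ln(1 − rB₀/P)/ln(1+r)⌉ = 48 payments (last £120.31); total interest = total paid − £3,725.00 = £2,192.29.
At £133.34/mo: 43 payments (last £27.12); total interest £1,902.40.
Payments saved = 48 − 43 = 5.

5 fewer payments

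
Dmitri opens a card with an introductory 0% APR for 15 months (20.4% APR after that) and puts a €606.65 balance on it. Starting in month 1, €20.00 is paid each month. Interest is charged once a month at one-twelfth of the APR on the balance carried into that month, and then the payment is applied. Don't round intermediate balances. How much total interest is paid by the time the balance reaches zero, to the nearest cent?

Promo months 1–15 at r₀ = 0%/12 = 0; months 16+ at r₁ = 20.4%/12 = 0.017.
After month 15 (no interest yet): B = €606.65 − 15·€20.00 = €306.65.
Then at r₁ with €20.00/mo: n₂ = −ln(1 − r₁·B/P)/ln(1+r₁) ≈ 17.91 → 18 more payments.
Total paid = 32·€20.00 + €18.30 = €658.30; interest = €658.30 − €606.65 = €51.65.

€51.65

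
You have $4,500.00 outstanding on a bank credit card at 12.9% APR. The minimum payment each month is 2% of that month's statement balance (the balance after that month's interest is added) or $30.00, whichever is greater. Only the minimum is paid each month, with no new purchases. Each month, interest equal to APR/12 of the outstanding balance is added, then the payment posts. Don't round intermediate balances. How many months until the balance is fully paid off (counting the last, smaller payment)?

188 months

Monthly rate r = 12.9%/12 = 1.075% = 0.01075.
While 2% of the post-interest balance exceeds $30.00, each month B ← (B·(1+r))·(1 − 0.02), i.e. B shrinks by the factor (1+r)·0.98 = 0.99054.
This holds for months 1–117. Entering month 118 the balance is $1,479.05; 2% of the post-interest balance is now below $30.00, so the flat $30.00 minimum applies from here.
From month 118 a fixed $30.00 at rate r clears $1,479.05 in 71 more payments. Total: 117 + 71 = 188 months.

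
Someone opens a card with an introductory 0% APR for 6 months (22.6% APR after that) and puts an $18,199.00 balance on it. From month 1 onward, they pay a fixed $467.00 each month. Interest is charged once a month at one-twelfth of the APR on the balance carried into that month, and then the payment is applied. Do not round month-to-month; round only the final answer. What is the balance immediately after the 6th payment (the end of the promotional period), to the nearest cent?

$15,397.00

Promo months 1–6 at r₀ = 0%/12 = 0; months 7+ at r₁ = 22.6%/12 = 0.0188333.
After month 6 (no interest yet): B = $18,199.00 − 6·$467.00 = $15,397.00.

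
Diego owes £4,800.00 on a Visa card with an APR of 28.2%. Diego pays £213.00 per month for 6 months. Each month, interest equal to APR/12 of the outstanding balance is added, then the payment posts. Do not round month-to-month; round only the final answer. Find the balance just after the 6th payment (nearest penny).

£4,162.35

Monthly rate r = 28.2%/12 = 2.35% = 0.0235.
Each month: B ← B·(1+r) − £213.00.
Month 1: interest £112.80; balance after payment £4,699.80.
Month 2: interest £110.45; balance after payment £4,597.25.
Month 3: interest £108.04; balance after payment £4,492.28.
Month 4: interest £105.57; balance after payment £4,384.85.
Month 5: interest £103.04; balance after payment £4,274.89.
Month 6: interest £100.46; balance after payment £4,162.35.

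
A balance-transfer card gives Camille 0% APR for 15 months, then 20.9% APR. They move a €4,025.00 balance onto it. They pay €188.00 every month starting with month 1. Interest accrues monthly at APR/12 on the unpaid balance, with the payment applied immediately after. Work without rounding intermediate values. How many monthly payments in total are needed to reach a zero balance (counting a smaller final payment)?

Promo months 1–15 at r₀ = 0%/12 = 0; months 16+ at r₁ = 20.9%/12 = 0.0174167.
After month 15 (no interest yet): B = €4,025.00 − 15·€188.00 = €1,205.00.
Then at r₁ with €188.00/mo: n₂ = −ln(1 − r₁·B/P)/ln(1+r₁) ≈ 6.86 → 7 more payments.

22 payments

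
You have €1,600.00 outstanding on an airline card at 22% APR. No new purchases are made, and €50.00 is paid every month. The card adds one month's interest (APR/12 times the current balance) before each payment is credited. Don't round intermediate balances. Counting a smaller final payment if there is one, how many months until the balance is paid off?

Monthly rate r = 22%/12 = 1.83333% = 0.0183333.
Recurrence: B ← B·(1+r) − €50.00.
Month 1: interest €29.33; balance after payment €1,579.33.
Month 2: interest €28.95; balance after payment €1,558.29.
Closed form: n = −ln(1 − rB₀/P)/ln(1+r) = −ln(0.41333)/ln(1.01833) ≈ 48.631, so the balance reaches zero during payment 49.

49 payments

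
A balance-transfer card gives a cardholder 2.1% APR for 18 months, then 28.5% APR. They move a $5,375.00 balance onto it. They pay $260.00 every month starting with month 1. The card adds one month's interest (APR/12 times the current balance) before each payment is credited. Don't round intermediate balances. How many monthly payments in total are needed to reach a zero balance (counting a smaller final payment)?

Promo months 1–18 at r₀ = 2.1%/12 = 0.00175; months 19+ at r₁ = 28.5%/12 = 0.02375.
After month 18: iterate B ← B·(1+r₀) − $260.00 for 18 months → $796.59.
Then at r₁ with $260.00/mo: n₂ = −ln(1 − r₁·B/P)/ln(1+r₁) ≈ 3.22 → 4 more payments.

22 payments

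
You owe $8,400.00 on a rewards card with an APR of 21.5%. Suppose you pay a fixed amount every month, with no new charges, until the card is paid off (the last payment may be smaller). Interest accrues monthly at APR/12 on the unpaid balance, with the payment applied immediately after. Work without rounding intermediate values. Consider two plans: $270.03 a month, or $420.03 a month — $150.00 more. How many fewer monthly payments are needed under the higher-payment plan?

21 fewer payments

Monthly rate r = 21.5%/12 = 1.79167% = 0.0179167.
At $270.03/mo: n = ⌈−ln(1 − rB₀/P)/ln(1+r)⌉ = 46 payments (last $241.29); total interest = total paid − $8,400.00 = $3,992.64.
At $420.03/mo: 25 payments (last $412.88); total interest $2,093.60.
Payments saved = 46 − 25 = 21.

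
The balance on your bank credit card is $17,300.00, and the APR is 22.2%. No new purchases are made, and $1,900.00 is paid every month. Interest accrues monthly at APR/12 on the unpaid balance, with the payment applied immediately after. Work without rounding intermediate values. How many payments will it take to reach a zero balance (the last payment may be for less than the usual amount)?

Monthly rate r = 22.2%/12 = 1.85% = 0.0185.
Recurrence: B ← B·(1+r) − $1,900.00.
Month 1: interest $320.05; balance after payment $15,720.05.
Month 2: interest $290.82; balance after payment $14,110.87.
Closed form: n = −ln(1 − rB₀/P)/ln(1+r) = −ln(0.83155)/ln(1.0185) ≈ 10.063, so the balance reaches zero during payment 11.

11 payments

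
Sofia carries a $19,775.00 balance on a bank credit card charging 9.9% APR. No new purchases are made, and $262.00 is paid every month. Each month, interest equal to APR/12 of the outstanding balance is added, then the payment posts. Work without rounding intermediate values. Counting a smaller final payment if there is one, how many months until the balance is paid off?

Monthly rate r = 9.9%/12 = 0.825% = 0.00825.
Recurrence: B ← B·(1+r) − $262.00.
Month 1: interest $163.14; balance after payment $19,676.14.
Month 2: interest $162.33; balance after payment $19,576.47.
Closed form: n = −ln(1 − rB₀/P)/ln(1+r) = −ln(0.37731)/ln(1.00825) ≈ 118.629, so the balance reaches zero during payment 119.

119 payments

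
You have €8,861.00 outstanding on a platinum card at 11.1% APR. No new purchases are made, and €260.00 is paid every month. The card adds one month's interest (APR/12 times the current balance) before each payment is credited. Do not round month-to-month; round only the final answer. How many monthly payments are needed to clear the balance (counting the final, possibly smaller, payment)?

Monthly rate r = 11.1%/12 = 0.925% = 0.00925.
Recurrence: B ← B·(1+r) − €260.00.
Month 1: interest €81.96; balance after payment €8,682.96.
Month 2: interest €80.32; balance after payment €8,503.28.
Closed form: n = −ln(1 − rB₀/P)/ln(1+r) = −ln(0.68475)/ln(1.00925) ≈ 41.129, so the balance reaches zero during payment 42.

42 payments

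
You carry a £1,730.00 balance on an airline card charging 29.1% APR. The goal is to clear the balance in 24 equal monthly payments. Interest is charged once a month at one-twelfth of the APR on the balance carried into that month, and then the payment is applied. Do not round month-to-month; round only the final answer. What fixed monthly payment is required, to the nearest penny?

Monthly rate r = 29.1%/12 = 2.425% = 0.02425.
Level-payment amortization: P = B₀·r / (1 − (1+r)^(−n)) = 1730.00·0.02425 / (1 − 1.02425^(−24)).
Denominator 1 − (1+r)^(−24) = 0.437326247.
P = 41.9525 / 0.437326247 ≈ 95.93.

£95.93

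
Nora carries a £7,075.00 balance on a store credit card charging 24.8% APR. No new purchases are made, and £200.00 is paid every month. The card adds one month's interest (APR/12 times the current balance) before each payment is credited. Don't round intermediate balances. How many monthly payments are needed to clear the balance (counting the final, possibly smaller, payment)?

Monthly rate r = 24.8%/12 = 2.06667% = 0.0206667.
Recurrence: B ← B·(1+r) − £200.00.
Month 1: interest £146.22; balance after payment £7,021.22.
Month 2: interest £145.11; balance after payment £6,966.32.
Closed form: n = −ln(1 − rB₀/P)/ln(1+r) = −ln(0.26892)/ln(1.02067) ≈ 64.204, so the balance reaches zero during payment 65.

65 payments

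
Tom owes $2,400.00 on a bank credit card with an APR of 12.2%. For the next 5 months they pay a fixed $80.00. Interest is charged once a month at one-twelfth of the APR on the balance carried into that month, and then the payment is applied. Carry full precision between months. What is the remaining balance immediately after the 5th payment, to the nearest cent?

Monthly rate r = 12.2%/12 = 1.01667% = 0.0101667.
Each month: B ← B·(1+r) − $80.00.
Month 1: interest $24.40; balance after payment $2,344.40.
Month 2: interest $23.83; balance after payment $2,288.23.
Month 3: interest $23.26; balance after payment $2,231.50.
Month 4: interest $22.69; balance after payment $2,174.19.
Month 5: interest $22.10; balance after payment $2,116.29.

$2,116.29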